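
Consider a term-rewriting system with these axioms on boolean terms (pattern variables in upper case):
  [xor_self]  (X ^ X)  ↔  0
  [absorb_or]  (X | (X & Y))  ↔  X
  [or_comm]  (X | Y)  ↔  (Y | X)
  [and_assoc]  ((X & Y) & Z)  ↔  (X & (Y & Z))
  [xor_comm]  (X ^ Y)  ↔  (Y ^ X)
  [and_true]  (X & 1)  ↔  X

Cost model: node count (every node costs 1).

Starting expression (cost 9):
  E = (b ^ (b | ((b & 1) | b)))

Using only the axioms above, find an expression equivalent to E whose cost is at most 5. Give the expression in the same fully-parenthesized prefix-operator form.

step 1: or_comm (→) rewrites ((b & 1) | b) into (b | (b & 1)), now (b ^ (b | (b | (b & 1))))
step 2: absorb_or (→) rewrites (b | (b & 1)) into b, reaching cost 5 (bound 5)

(b ^ (b | b))   [cost 5]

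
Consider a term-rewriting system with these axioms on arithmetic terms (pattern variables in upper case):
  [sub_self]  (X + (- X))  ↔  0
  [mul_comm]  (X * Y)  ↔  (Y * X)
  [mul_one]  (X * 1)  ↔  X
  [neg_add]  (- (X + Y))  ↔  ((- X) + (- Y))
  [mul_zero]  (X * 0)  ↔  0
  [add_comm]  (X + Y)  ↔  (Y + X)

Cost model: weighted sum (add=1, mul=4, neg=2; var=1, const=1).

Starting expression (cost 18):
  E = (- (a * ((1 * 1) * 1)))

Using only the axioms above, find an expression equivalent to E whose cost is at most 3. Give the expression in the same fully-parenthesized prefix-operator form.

step 1: mul_one (→) rewrites ((1 * 1) * 1) into (1 * 1), now (- (a * (1 * 1)))
step 2: mul_one (→) rewrites (1 * 1) into 1, now (- (a * 1))
step 3: mul_one (→) rewrites (a * 1) into a, reaching cost 3 (bound 3)

(- a)   [cost 3]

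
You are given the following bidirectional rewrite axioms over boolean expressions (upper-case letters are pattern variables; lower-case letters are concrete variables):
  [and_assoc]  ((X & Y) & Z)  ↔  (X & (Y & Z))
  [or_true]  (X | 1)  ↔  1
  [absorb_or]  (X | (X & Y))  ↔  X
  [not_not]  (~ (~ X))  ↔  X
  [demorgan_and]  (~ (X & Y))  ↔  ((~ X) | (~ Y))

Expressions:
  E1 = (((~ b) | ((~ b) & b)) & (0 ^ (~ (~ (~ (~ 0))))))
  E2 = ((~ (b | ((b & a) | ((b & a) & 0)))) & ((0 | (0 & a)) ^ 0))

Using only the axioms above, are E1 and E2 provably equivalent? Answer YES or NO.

(1) ((~ b) | ((~ b) & b))  =[absorb_or →]=  (~ b)    ⊢ ((~ b) & (0 ^ (~ (~ (~ (~ 0))))))
(2) (~ (~ 0))  =[not_not →]=  0    ⊢ ((~ b) & (0 ^ (~ (~ 0))))
(3) (~ (~ 0))  =[not_not →]=  0    ⊢ ((~ b) & (0 ^ 0))
(4) 0  =[absorb_or ←]=  (0 | (0 & a))    ⊢ ((~ b) & ((0 | (0 & a)) ^ 0))
(5) b  =[absorb_or ←]=  (b | (b & a))    ⊢ ((~ (b | (b & a))) & ((0 | (0 & a)) ^ 0))
(6) (b & a)  =[absorb_or ←]=  ((b & a) | ((b & a) & 0))    ⊢ E2

YES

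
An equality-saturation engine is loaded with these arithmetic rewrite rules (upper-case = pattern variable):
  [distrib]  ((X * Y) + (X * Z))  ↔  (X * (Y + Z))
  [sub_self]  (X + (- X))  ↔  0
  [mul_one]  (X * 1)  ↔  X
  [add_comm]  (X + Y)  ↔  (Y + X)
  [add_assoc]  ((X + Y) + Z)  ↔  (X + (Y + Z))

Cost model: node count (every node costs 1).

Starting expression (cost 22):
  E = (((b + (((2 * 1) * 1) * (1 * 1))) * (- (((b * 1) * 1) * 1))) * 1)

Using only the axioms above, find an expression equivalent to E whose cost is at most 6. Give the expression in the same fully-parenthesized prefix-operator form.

1. [mul_one →] (((b + (((2 * 1) * 1) * (1 * 1))) * (- (((b * 1) * 1) * 1))) * 1)  →  ((b + (((2 * 1) * 1) * (1 * 1))) * (- (((b * 1) * 1) * 1)))
2. [mul_one →] (((b * 1) * 1) * 1)  →  ((b * 1) * 1);  E = ((b + (((2 * 1) * 1) * (1 * 1))) * (- ((b * 1) * 1)))
3. [mul_one →] ((2 * 1) * 1)  →  (2 * 1);  E = ((b + ((2 * 1) * (1 * 1))) * (- ((b * 1) * 1)))
4. [mul_one →] (1 * 1)  →  1;  E = ((b + ((2 * 1) * 1)) * (- ((b * 1) * 1)))
5. [mul_one →] ((b * 1) * 1)  →  (b * 1);  E = ((b + ((2 * 1) * 1)) * (- (b * 1)))
6. [mul_one →] ((2 * 1) * 1)  →  (2 * 1);  E = ((b + (2 * 1)) * (- (b * 1)))
7. [mul_one →] (2 * 1)  →  2;  E = ((b + 2) * (- (b * 1)))
8. [mul_one →] (b * 1)  →  b;  cost 6 ≤ 6, done

((b + 2) * (- b))   [cost 6]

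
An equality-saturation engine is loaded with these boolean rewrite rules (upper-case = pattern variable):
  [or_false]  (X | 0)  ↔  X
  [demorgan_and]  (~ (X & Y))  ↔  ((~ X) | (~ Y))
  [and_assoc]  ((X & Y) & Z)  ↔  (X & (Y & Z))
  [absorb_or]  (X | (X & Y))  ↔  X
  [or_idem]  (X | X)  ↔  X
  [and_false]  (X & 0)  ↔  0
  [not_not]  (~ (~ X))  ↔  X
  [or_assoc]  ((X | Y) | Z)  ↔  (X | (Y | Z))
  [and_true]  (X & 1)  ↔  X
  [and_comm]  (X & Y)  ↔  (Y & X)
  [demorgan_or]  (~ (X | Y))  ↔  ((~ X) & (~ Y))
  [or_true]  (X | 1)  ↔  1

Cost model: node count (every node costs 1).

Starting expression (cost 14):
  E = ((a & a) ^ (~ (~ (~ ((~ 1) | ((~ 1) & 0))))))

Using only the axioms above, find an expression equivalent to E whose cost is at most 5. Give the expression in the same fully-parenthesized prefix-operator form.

((a & a) ^ 1)   [cost 5]

step 1: not_not (→) rewrites (~ (~ ((~ 1) | ((~ 1) & 0)))) into ((~ 1) | ((~ 1) & 0)), now ((a & a) ^ (~ ((~ 1) | ((~ 1) & 0))))
step 2: absorb_or (→) rewrites ((~ 1) | ((~ 1) & 0)) into (~ 1), now ((a & a) ^ (~ (~ 1)))
step 3: not_not (→) rewrites (~ (~ 1)) into 1, reaching cost 5 (bound 5)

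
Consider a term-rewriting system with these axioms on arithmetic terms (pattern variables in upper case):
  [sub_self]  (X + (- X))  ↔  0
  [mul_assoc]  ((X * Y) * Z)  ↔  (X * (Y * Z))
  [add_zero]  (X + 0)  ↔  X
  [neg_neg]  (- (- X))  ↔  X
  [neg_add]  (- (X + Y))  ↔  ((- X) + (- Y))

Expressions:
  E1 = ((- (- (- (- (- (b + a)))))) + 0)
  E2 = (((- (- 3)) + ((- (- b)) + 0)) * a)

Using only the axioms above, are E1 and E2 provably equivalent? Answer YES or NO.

The axioms are sound identities: if E1 ↔* E2 then E1 and E2 evaluate identically under any assignment.
Under a=0, b=1: E1 evaluates to -1, E2 to 0. Distinct ⇒ no rewrite sequence connects them.

NO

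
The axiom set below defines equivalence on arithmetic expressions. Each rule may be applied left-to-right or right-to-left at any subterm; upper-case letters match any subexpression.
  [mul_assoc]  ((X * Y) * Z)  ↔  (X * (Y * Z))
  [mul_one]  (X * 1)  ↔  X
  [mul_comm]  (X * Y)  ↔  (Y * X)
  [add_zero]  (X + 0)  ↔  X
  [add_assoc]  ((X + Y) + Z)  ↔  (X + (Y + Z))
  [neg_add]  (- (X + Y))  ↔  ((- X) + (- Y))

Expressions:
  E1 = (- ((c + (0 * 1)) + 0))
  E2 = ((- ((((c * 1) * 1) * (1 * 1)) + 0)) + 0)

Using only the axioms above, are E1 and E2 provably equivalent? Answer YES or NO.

1. [mul_one →] (0 * 1)  →  0;  E1 = (- ((c + 0) + 0))
2. [add_zero →] ((c + 0) + 0)  →  (c + 0);  E1 = (- (c + 0))
3. [add_zero →] (c + 0)  →  c;  E1 = (- c)
4. [add_zero ←] (- c)  →  ((- c) + 0)
5. [mul_one ←] c  →  (c * 1);  E1 = ((- (c * 1)) + 0)
6. [mul_one ←] c  →  (c * 1);  E1 = ((- ((c * 1) * 1)) + 0)
7. [mul_one ←] c  →  (c * 1);  E1 = ((- (((c * 1) * 1) * 1)) + 0)
8. [mul_one ←] 1  →  (1 * 1);  E1 = ((- (((c * 1) * 1) * (1 * 1))) + 0)
9. [add_zero ←] (((c * 1) * 1) * (1 * 1))  →  ((((c * 1) * 1) * (1 * 1)) + 0);  this is E2

YES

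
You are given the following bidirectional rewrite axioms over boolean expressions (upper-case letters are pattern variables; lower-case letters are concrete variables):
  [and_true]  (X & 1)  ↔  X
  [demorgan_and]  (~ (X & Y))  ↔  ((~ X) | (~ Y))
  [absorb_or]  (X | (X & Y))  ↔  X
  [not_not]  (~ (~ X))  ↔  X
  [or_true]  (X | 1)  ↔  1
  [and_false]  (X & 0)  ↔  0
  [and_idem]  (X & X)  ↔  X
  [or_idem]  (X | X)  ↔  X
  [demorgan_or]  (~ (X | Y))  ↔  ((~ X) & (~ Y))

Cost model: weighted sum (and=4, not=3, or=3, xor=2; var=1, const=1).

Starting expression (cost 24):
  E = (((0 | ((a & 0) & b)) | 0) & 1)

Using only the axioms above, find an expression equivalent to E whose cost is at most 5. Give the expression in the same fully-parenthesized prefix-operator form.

step 1: and_false (→) rewrites (a & 0) into 0, now (((0 | (0 & b)) | 0) & 1)
step 2: absorb_or (→) rewrites (0 | (0 & b)) into 0, now ((0 | 0) & 1)
step 3: and_true (→) rewrites ((0 | 0) & 1) into (0 | 0), reaching cost 5 (bound 5)

(0 | 0)   [cost 5]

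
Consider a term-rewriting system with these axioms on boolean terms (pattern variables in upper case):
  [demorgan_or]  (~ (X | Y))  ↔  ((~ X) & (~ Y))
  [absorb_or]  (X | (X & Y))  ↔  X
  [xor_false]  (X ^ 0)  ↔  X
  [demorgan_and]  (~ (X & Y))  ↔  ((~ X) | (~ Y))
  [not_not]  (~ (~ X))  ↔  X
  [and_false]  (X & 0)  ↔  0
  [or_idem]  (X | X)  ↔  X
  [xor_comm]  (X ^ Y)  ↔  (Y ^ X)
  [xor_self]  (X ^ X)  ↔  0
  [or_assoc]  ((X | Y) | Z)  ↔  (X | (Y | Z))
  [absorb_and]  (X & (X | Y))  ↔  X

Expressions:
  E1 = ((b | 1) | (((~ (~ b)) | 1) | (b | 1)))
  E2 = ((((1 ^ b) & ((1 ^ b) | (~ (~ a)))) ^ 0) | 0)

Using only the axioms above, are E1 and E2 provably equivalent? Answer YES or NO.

NO

All listed rules preserve value, hence provable equivalence implies equal values everywhere; look for a separating assignment.
a=0, b=1 gives E1 ↦ 1, E2 ↦ 0; values differ ⇒ not provably equivalent.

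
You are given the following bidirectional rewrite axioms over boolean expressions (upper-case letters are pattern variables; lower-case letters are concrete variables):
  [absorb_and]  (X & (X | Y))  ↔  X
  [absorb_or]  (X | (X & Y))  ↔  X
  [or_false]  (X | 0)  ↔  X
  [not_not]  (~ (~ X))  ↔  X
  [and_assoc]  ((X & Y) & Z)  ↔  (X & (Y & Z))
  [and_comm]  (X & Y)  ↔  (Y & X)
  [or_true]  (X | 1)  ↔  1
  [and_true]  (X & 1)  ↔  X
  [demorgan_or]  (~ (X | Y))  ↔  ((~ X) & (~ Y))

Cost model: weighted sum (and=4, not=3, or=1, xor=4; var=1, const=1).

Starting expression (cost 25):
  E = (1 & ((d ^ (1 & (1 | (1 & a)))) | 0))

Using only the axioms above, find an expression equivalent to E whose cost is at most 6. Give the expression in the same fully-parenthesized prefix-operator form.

1. [absorb_or →] (1 | (1 & a))  →  1;  E = (1 & ((d ^ (1 & 1)) | 0))
2. [and_true →] (1 & 1)  →  1;  E = (1 & ((d ^ 1) | 0))
3. [and_comm →] (1 & ((d ^ 1) | 0))  →  (((d ^ 1) | 0) & 1)
4. [or_false →] ((d ^ 1) | 0)  →  (d ^ 1);  E = ((d ^ 1) & 1)
5. [and_true →] ((d ^ 1) & 1)  →  (d ^ 1);  cost 6 ≤ 6, done

(d ^ 1)   [cost 6]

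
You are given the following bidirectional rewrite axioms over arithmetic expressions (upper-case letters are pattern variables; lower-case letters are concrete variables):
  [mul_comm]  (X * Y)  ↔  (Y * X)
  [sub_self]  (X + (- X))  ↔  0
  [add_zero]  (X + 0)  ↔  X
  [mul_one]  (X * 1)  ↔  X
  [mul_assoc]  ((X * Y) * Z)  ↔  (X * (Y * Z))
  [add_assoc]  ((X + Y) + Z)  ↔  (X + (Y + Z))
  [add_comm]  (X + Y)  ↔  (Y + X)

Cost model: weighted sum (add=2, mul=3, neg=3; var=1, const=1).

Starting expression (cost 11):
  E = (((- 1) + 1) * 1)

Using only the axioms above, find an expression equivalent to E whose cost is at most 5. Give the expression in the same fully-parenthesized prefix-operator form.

(0 * 1)   [cost 5]

(1) ((- 1) + 1)  =[add_comm →]=  (1 + (- 1))    ⊢ ((1 + (- 1)) * 1)
(2) (1 + (- 1))  =[sub_self →]=  0    ⊢ cost 5, within 5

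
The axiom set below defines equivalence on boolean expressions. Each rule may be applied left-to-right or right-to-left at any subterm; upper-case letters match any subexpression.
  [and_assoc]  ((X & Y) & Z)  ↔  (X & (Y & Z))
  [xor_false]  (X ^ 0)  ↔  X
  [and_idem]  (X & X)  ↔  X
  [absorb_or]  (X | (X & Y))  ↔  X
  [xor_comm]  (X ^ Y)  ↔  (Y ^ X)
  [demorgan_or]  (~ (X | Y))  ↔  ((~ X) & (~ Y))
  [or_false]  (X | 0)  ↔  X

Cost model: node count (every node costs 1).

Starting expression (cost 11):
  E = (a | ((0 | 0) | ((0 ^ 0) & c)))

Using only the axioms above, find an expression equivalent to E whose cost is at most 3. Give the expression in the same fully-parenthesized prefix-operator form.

(a | 0)   [cost 3]

step 1: or_false (→) rewrites (0 | 0) into 0, now (a | (0 | ((0 ^ 0) & c)))
step 2: xor_false (→) rewrites (0 ^ 0) into 0, now (a | (0 | (0 & c)))
step 3: absorb_or (→) rewrites (0 | (0 & c)) into 0, reaching cost 3 (bound 3)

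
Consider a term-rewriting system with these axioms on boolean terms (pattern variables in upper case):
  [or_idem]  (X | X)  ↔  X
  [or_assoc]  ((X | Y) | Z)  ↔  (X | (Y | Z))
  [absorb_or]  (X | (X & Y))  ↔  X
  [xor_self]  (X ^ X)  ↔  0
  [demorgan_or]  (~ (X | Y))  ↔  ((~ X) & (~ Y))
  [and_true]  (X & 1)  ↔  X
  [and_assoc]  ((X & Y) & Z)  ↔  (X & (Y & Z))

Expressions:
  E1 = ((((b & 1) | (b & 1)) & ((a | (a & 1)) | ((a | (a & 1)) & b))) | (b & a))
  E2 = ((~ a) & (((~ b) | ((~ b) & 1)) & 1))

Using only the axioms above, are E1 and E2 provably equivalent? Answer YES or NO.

NO

The axioms are sound identities: if E1 ↔* E2 then E1 and E2 evaluate identically under any assignment.
Under a=0, b=0: E1 evaluates to 0, E2 to 1. Distinct ⇒ no rewrite sequence connects them.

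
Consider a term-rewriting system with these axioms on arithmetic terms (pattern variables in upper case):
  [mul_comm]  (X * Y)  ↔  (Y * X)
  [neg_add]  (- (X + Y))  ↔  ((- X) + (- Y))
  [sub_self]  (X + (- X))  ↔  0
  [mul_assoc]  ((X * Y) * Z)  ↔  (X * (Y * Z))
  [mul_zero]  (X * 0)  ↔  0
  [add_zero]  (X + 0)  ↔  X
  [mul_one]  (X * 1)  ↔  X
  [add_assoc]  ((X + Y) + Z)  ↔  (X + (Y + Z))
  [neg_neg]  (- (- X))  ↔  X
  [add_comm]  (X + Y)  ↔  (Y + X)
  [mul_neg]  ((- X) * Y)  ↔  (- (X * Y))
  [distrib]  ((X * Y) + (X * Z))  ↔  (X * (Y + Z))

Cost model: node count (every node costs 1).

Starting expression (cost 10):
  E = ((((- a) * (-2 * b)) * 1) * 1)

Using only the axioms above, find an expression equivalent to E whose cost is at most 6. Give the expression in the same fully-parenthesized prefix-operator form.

(1) (-2 * b)  =[mul_comm →]=  (b * -2)    ⊢ ((((- a) * (b * -2)) * 1) * 1)
(2) ((((- a) * (b * -2)) * 1) * 1)  =[mul_one →]=  (((- a) * (b * -2)) * 1)
(3) (((- a) * (b * -2)) * 1)  =[mul_one →]=  ((- a) * (b * -2))    ⊢ cost 6, within 6

((- a) * (b * -2))   [cost 6]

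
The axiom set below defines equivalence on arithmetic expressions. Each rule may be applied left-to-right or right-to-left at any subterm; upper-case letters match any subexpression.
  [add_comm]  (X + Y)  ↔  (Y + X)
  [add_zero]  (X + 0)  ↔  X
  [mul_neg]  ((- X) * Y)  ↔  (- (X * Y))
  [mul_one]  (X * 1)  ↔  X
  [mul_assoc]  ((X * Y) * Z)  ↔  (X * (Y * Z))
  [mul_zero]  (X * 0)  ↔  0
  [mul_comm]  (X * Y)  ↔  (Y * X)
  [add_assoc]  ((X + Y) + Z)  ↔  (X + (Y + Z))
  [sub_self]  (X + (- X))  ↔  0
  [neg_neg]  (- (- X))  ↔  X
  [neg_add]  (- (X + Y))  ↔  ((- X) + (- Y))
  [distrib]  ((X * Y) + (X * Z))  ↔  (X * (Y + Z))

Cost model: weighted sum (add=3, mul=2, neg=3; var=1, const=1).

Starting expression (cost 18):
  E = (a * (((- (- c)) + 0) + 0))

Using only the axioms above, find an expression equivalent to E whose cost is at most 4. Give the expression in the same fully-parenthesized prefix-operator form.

(a * c)   [cost 4]

(1) (((- (- c)) + 0) + 0)  =[add_zero →]=  ((- (- c)) + 0)    ⊢ (a * ((- (- c)) + 0))
(2) ((- (- c)) + 0)  =[add_zero →]=  (- (- c))    ⊢ (a * (- (- c)))
(3) (- (- c))  =[neg_neg →]=  c    ⊢ cost 4, within 4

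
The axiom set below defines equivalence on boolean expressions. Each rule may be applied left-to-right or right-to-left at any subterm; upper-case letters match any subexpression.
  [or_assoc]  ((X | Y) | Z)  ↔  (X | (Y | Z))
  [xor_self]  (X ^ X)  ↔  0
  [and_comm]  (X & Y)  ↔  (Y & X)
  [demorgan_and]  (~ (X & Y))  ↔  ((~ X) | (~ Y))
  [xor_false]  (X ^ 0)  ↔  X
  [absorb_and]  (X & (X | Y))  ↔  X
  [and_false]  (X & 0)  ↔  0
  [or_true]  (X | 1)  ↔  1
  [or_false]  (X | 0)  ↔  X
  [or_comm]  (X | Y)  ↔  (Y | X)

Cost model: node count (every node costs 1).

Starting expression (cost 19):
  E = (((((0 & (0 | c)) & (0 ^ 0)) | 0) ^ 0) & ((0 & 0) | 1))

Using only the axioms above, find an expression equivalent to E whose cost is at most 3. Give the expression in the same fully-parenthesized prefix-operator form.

(0 & 0)   [cost 3]

1. [or_false →] (((0 & (0 | c)) & (0 ^ 0)) | 0)  →  ((0 & (0 | c)) & (0 ^ 0));  E = ((((0 & (0 | c)) & (0 ^ 0)) ^ 0) & ((0 & 0) | 1))
2. [xor_false →] (0 ^ 0)  →  0;  E = ((((0 & (0 | c)) & 0) ^ 0) & ((0 & 0) | 1))
3. [xor_false →] (((0 & (0 | c)) & 0) ^ 0)  →  ((0 & (0 | c)) & 0);  E = (((0 & (0 | c)) & 0) & ((0 & 0) | 1))
4. [absorb_and →] (0 & (0 | c))  →  0;  E = ((0 & 0) & ((0 & 0) | 1))
5. [absorb_and →] ((0 & 0) & ((0 & 0) | 1))  →  (0 & 0);  cost 3 ≤ 3, done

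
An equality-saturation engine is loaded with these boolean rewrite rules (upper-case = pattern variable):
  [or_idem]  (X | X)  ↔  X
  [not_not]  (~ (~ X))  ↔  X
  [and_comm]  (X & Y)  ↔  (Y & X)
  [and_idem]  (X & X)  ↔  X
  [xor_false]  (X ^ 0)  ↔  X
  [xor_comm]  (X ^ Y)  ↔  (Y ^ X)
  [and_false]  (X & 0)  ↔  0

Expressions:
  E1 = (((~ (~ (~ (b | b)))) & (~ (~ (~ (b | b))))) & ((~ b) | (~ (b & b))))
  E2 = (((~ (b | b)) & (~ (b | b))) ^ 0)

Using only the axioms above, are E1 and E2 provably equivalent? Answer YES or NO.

YES

1. [and_idem →] ((~ (~ (~ (b | b)))) & (~ (~ (~ (b | b)))))  →  (~ (~ (~ (b | b))));  E1 = ((~ (~ (~ (b | b)))) & ((~ b) | (~ (b & b))))
2. [or_idem →] (b | b)  →  b;  E1 = ((~ (~ (~ b))) & ((~ b) | (~ (b & b))))
3. [not_not →] (~ (~ (~ b)))  →  (~ b);  E1 = ((~ b) & ((~ b) | (~ (b & b))))
4. [and_idem →] (b & b)  →  b;  E1 = ((~ b) & ((~ b) | (~ b)))
5. [or_idem →] ((~ b) | (~ b))  →  (~ b);  E1 = ((~ b) & (~ b))
6. [and_idem →] ((~ b) & (~ b))  →  (~ b)
7. [xor_false ←] (~ b)  →  ((~ b) ^ 0)
8. [or_idem ←] b  →  (b | b);  E1 = ((~ (b | b)) ^ 0)
9. [and_idem ←] (~ (b | b))  →  ((~ (b | b)) & (~ (b | b)));  this is E2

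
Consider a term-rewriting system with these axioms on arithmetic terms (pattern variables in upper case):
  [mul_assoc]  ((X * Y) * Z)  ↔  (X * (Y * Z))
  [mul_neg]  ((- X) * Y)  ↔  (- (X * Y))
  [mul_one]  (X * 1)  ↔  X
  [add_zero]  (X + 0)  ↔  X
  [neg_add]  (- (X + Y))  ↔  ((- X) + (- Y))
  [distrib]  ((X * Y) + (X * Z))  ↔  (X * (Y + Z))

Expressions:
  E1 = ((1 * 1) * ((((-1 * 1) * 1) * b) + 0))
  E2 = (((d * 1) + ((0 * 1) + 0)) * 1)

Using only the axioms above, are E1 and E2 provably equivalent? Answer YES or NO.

Every axiom is a valid identity, so a rewrite proof would force E1 and E2 to agree under every assignment.
At b=0, d=1: E1 = 0 but E2 = 1; they differ, so no derivation exists.

NO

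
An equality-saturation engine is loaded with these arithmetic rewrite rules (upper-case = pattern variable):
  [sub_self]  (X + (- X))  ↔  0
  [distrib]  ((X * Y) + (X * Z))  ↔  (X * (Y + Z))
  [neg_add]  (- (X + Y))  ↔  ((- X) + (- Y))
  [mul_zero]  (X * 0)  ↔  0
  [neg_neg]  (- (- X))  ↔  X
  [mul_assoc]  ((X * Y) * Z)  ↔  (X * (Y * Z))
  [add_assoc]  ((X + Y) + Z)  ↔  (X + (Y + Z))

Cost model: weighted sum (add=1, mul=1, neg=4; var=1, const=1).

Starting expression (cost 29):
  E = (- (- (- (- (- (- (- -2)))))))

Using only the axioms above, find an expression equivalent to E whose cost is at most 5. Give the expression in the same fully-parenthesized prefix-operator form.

1. [neg_neg →] (- (- (- (- (- (- -2))))))  →  (- (- (- (- -2))));  E = (- (- (- (- (- -2)))))
2. [neg_neg →] (- (- (- -2)))  →  (- -2);  E = (- (- (- -2)))
3. [neg_neg →] (- (- (- -2)))  →  (- -2);  cost 5 ≤ 5, done

(- -2)   [cost 5]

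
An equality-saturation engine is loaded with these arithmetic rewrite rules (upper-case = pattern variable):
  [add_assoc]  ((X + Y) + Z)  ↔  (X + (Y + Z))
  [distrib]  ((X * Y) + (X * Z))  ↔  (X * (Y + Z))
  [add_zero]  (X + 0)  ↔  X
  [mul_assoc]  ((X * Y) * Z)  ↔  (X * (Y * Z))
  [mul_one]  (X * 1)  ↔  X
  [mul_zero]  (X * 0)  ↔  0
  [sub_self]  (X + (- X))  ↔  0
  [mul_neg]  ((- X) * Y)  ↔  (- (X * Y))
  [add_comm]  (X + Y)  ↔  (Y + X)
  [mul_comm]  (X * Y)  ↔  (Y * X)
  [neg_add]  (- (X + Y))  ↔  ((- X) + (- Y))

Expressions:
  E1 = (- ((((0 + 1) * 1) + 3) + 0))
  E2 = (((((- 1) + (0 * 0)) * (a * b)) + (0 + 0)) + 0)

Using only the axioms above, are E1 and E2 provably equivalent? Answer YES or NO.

NO

Every axiom is a valid identity, so a rewrite proof would force E1 and E2 to agree under every assignment.
At a=0, b=0: E1 = -4 but E2 = 0; they differ, so no derivation exists.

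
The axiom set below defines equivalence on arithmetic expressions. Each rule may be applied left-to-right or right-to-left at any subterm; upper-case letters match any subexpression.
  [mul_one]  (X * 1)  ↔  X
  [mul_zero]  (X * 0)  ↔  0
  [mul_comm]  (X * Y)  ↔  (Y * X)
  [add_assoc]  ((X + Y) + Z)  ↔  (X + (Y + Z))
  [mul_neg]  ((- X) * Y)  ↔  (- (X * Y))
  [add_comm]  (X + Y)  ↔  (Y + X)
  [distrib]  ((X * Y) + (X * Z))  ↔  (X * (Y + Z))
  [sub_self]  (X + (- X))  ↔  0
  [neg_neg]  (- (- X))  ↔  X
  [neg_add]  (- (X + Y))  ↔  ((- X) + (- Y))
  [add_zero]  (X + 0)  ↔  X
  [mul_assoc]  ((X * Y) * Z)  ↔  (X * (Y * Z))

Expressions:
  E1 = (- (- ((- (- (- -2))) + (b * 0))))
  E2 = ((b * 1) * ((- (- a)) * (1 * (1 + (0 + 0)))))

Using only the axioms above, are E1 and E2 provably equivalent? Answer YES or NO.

All listed rules preserve value, hence provable equivalence implies equal values everywhere; look for a separating assignment.
a=0, b=0 gives E1 ↦ 2, E2 ↦ 0; values differ ⇒ not provably equivalent.

NO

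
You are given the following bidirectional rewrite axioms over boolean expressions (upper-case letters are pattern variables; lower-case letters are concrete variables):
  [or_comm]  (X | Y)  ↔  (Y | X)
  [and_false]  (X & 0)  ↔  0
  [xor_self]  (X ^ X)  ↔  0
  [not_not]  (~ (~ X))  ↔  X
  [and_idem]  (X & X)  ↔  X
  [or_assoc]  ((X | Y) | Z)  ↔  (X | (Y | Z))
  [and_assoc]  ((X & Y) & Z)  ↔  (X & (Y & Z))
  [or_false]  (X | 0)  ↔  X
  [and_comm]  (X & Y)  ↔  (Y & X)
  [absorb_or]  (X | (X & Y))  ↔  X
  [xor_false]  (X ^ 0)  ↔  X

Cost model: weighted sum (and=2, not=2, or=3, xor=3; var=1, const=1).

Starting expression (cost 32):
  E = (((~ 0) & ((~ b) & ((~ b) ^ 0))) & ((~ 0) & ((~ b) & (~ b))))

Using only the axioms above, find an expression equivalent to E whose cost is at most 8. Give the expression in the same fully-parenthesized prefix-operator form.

1. [xor_false →] ((~ b) ^ 0)  →  (~ b);  E = (((~ 0) & ((~ b) & (~ b))) & ((~ 0) & ((~ b) & (~ b))))
2. [and_idem →] (((~ 0) & ((~ b) & (~ b))) & ((~ 0) & ((~ b) & (~ b))))  →  ((~ 0) & ((~ b) & (~ b)))
3. [and_idem →] ((~ b) & (~ b))  →  (~ b);  cost 8 ≤ 8, done

((~ 0) & (~ b))   [cost 8]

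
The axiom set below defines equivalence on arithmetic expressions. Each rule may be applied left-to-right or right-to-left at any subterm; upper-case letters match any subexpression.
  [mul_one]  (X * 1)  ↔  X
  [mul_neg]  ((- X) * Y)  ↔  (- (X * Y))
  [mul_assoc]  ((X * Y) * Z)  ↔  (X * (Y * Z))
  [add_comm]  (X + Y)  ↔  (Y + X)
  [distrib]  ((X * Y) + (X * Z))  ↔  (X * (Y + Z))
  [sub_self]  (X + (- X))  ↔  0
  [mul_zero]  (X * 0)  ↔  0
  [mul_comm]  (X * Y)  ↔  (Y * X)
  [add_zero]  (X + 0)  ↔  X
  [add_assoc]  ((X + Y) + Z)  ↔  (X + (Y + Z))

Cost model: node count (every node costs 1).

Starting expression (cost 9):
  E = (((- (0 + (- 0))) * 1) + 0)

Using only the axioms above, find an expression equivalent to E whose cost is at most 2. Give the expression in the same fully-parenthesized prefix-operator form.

(- 0)   [cost 2]

1. [add_zero →] (((- (0 + (- 0))) * 1) + 0)  →  ((- (0 + (- 0))) * 1)
2. [mul_one →] ((- (0 + (- 0))) * 1)  →  (- (0 + (- 0)))
3. [sub_self →] (0 + (- 0))  →  0;  cost 2 ≤ 2, done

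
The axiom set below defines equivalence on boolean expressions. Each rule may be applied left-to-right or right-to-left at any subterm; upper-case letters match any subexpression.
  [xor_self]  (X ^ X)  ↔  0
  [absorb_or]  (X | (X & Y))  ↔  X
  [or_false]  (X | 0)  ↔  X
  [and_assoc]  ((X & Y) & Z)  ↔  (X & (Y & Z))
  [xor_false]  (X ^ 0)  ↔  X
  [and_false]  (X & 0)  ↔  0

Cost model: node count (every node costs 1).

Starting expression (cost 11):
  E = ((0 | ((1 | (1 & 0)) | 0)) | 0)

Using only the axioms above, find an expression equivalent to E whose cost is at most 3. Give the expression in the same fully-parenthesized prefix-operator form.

1. [absorb_or →] (1 | (1 & 0))  →  1;  E = ((0 | (1 | 0)) | 0)
2. [or_false →] (1 | 0)  →  1;  E = ((0 | 1) | 0)
3. [or_false →] ((0 | 1) | 0)  →  (0 | 1);  cost 3 ≤ 3, done

(0 | 1)   [cost 3]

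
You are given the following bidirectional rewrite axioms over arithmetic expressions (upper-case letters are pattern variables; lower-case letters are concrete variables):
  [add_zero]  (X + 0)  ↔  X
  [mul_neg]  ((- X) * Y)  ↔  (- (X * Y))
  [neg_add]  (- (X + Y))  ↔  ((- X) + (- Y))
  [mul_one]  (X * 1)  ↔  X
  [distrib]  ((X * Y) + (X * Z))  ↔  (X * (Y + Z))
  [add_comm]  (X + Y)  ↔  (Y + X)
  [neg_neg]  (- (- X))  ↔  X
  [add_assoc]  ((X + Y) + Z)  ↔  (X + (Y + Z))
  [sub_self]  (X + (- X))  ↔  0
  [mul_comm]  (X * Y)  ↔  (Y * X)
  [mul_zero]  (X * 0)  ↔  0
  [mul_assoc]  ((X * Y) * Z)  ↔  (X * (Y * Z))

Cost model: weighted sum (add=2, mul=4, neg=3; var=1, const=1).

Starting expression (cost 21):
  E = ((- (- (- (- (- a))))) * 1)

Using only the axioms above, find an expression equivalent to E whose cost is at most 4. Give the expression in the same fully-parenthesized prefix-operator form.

step 1: mul_one (→) rewrites ((- (- (- (- (- a))))) * 1) into (- (- (- (- (- a)))))
step 2: neg_neg (→) rewrites (- (- (- (- (- a))))) into (- (- (- a)))
step 3: neg_neg (→) rewrites (- (- a)) into a, reaching cost 4 (bound 4)

(- a)   [cost 4]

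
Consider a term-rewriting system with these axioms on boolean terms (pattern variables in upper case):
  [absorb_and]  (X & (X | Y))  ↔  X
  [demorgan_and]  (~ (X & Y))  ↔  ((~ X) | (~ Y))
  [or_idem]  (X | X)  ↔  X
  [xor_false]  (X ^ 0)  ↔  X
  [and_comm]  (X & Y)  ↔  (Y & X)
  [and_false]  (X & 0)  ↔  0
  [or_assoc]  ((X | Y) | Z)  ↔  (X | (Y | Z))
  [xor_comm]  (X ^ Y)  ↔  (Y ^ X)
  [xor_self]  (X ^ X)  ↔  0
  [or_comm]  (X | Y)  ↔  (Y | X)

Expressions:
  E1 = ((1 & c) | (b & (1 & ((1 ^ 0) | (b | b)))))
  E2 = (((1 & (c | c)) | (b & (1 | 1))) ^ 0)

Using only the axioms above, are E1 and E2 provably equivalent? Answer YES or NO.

YES

step 1: xor_false (→) rewrites (1 ^ 0) into 1, now ((1 & c) | (b & (1 & (1 | (b | b)))))
step 2: or_idem (→) rewrites (b | b) into b, now ((1 & c) | (b & (1 & (1 | b))))
step 3: absorb_and (→) rewrites (1 & (1 | b)) into 1, now ((1 & c) | (b & 1))
step 4: or_idem (←) rewrites c into (c | c), now ((1 & (c | c)) | (b & 1))
step 5: or_idem (←) rewrites 1 into (1 | 1), now ((1 & (c | c)) | (b & (1 | 1)))
step 6: xor_false (←) rewrites ((1 & (c | c)) | (b & (1 | 1))) into (((1 & (c | c)) | (b & (1 | 1))) ^ 0), which is E2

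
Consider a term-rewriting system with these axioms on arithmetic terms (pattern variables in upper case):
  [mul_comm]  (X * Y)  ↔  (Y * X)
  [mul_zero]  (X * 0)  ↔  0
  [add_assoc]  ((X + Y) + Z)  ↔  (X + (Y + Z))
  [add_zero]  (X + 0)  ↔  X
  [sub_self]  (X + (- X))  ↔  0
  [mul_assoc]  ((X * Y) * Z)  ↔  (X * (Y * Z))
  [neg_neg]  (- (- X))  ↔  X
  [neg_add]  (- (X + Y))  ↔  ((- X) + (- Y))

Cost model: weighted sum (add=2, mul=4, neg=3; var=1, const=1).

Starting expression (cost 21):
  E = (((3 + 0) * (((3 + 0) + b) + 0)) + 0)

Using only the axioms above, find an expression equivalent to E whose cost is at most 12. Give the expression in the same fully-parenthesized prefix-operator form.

(1) (3 + 0)  =[add_zero →]=  3    ⊢ (((3 + 0) * ((3 + b) + 0)) + 0)
(2) ((3 + b) + 0)  =[add_zero →]=  (3 + b)    ⊢ (((3 + 0) * (3 + b)) + 0)
(3) (((3 + 0) * (3 + b)) + 0)  =[add_zero →]=  ((3 + 0) * (3 + b))    ⊢ cost 12, within 12

((3 + 0) * (3 + b))   [cost 12]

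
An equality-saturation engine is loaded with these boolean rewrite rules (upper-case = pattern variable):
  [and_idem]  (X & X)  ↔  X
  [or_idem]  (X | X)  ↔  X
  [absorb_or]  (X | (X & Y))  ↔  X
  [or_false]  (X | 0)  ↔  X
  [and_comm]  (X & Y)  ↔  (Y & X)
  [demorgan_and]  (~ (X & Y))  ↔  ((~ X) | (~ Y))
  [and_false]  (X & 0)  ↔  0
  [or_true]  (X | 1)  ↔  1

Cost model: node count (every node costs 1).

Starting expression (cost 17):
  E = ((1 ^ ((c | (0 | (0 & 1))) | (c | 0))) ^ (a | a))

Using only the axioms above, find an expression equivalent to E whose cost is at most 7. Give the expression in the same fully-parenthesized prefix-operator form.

1. [absorb_or →] (0 | (0 & 1))  →  0;  E = ((1 ^ ((c | 0) | (c | 0))) ^ (a | a))
2. [or_idem →] ((c | 0) | (c | 0))  →  (c | 0);  E = ((1 ^ (c | 0)) ^ (a | a))
3. [or_false →] (c | 0)  →  c;  cost 7 ≤ 7, done

((1 ^ c) ^ (a | a))   [cost 7]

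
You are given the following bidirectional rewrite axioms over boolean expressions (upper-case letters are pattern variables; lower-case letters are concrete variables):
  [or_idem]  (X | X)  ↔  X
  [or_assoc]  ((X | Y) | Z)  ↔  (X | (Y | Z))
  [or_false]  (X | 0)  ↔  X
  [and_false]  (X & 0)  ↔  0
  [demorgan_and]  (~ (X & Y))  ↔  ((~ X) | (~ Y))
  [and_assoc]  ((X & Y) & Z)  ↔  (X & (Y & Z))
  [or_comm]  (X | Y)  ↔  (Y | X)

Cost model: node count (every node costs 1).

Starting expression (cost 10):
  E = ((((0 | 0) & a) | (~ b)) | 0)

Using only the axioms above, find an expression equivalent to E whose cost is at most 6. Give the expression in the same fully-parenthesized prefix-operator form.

(1) (0 | 0)  =[or_idem →]=  0    ⊢ (((0 & a) | (~ b)) | 0)
(2) ((0 & a) | (~ b))  =[or_comm →]=  ((~ b) | (0 & a))    ⊢ (((~ b) | (0 & a)) | 0)
(3) (((~ b) | (0 & a)) | 0)  =[or_false →]=  ((~ b) | (0 & a))    ⊢ cost 6, within 6

((~ b) | (0 & a))   [cost 6]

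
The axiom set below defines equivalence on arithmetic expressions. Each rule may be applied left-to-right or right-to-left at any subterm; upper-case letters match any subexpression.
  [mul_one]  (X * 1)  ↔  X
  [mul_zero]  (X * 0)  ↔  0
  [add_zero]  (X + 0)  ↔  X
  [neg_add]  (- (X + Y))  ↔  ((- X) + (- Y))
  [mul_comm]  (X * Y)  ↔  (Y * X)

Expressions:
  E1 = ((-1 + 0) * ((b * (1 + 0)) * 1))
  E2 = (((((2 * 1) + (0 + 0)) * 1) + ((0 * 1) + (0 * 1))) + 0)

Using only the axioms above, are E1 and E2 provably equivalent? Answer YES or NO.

NO

The axioms are sound identities: if E1 ↔* E2 then E1 and E2 evaluate identically under any assignment.
Under b=0: E1 evaluates to 0, E2 to 2. Distinct ⇒ no rewrite sequence connects them.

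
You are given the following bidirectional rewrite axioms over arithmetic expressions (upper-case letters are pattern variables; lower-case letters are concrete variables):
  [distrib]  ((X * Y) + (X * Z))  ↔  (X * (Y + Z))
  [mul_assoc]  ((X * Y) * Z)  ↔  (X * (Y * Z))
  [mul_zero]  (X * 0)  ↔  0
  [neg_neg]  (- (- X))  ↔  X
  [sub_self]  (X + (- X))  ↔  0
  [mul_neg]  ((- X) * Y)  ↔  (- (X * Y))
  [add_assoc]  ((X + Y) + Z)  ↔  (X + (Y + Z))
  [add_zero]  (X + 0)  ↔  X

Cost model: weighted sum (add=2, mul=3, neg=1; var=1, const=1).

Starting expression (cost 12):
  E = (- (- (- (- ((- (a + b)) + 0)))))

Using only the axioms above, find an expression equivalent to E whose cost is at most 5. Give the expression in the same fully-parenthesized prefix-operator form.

(1) ((- (a + b)) + 0)  =[add_zero →]=  (- (a + b))    ⊢ (- (- (- (- (- (a + b))))))
(2) (- (- (a + b)))  =[neg_neg →]=  (a + b)    ⊢ (- (- (- (a + b))))
(3) (- (- (- (a + b))))  =[neg_neg →]=  (- (a + b))    ⊢ cost 5, within 5

(- (a + b))   [cost 5]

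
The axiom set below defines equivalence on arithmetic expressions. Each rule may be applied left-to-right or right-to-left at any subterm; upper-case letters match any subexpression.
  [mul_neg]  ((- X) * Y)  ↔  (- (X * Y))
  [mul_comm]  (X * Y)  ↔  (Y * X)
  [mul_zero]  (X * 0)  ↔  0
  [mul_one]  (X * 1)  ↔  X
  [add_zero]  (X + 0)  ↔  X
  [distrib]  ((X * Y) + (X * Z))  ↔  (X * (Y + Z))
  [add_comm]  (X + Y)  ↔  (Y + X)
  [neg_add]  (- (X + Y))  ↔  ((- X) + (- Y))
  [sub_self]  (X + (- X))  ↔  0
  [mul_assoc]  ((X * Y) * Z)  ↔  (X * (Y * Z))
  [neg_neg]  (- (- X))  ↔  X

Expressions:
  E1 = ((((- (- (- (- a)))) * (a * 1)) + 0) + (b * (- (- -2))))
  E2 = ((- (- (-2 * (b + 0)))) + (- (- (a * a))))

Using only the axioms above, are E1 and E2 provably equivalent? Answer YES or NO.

1. [neg_neg →] (- (- (- a)))  →  (- a);  E1 = ((((- (- a)) * (a * 1)) + 0) + (b * (- (- -2))))
2. [mul_one →] (a * 1)  →  a;  E1 = ((((- (- a)) * a) + 0) + (b * (- (- -2))))
3. [add_zero →] (((- (- a)) * a) + 0)  →  ((- (- a)) * a);  E1 = (((- (- a)) * a) + (b * (- (- -2))))
4. [mul_comm →] ((- (- a)) * a)  →  (a * (- (- a)));  E1 = ((a * (- (- a))) + (b * (- (- -2))))
5. [mul_comm →] (b * (- (- -2)))  →  ((- (- -2)) * b);  E1 = ((a * (- (- a))) + ((- (- -2)) * b))
6. [neg_neg →] (- (- a))  →  a;  E1 = ((a * a) + ((- (- -2)) * b))
7. [neg_neg →] (- (- -2))  →  -2;  E1 = ((a * a) + (-2 * b))
8. [add_comm →] ((a * a) + (-2 * b))  →  ((-2 * b) + (a * a))
9. [neg_neg ←] (a * a)  →  (- (- (a * a)));  E1 = ((-2 * b) + (- (- (a * a))))
10. [add_zero ←] b  →  (b + 0);  E1 = ((-2 * (b + 0)) + (- (- (a * a))))
11. [neg_neg ←] (-2 * (b + 0))  →  (- (- (-2 * (b + 0))));  this is E2

YES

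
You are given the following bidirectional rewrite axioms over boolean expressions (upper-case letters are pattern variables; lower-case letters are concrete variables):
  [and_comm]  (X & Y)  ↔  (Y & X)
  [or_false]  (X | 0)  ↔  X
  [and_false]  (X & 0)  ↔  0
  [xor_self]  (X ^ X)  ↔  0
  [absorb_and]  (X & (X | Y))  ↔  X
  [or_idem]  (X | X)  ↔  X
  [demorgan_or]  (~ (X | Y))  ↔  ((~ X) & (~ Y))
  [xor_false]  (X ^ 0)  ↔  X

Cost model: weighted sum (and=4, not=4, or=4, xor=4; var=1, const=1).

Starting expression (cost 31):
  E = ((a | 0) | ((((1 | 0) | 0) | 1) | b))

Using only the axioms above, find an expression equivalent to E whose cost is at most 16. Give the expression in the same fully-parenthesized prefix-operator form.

1. [or_false →] (1 | 0)  →  1;  E = ((a | 0) | (((1 | 0) | 1) | b))
2. [or_false →] (1 | 0)  →  1;  E = ((a | 0) | ((1 | 1) | b))
3. [or_idem →] (1 | 1)  →  1;  cost 16 ≤ 16, done

((a | 0) | (1 | b))   [cost 16]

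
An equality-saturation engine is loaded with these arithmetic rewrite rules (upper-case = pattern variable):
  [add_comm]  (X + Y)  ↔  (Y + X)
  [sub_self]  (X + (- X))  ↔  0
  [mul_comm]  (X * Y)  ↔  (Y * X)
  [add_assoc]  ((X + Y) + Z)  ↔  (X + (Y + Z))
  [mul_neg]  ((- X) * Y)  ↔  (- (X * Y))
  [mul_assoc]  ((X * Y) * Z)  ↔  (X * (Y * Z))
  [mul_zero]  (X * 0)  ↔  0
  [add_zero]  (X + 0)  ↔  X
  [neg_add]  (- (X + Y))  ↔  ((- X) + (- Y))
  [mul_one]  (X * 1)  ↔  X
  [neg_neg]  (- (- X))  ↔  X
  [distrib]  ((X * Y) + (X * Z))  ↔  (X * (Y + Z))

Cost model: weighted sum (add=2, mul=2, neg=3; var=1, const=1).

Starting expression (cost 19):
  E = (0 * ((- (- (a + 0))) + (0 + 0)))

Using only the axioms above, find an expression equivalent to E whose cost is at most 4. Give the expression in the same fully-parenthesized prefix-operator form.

1. [neg_neg →] (- (- (a + 0)))  →  (a + 0);  E = (0 * ((a + 0) + (0 + 0)))
2. [add_assoc →] ((a + 0) + (0 + 0))  →  (a + (0 + (0 + 0)));  E = (0 * (a + (0 + (0 + 0))))
3. [add_zero →] (0 + 0)  →  0;  E = (0 * (a + (0 + 0)))
4. [add_zero →] (0 + 0)  →  0;  E = (0 * (a + 0))
5. [add_zero →] (a + 0)  →  a;  cost 4 ≤ 4, done

(0 * a)   [cost 4]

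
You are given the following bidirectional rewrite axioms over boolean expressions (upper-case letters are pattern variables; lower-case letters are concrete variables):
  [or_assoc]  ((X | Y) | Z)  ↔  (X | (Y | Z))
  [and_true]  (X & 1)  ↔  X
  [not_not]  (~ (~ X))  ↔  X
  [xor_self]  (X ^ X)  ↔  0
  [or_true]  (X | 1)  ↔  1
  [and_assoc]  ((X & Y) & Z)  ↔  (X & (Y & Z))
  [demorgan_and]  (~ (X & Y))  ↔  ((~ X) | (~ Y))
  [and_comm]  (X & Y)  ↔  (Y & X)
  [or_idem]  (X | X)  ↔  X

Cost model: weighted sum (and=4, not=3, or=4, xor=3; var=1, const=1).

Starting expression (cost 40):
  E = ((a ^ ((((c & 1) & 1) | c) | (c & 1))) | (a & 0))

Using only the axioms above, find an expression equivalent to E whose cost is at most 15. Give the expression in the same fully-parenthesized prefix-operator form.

((a ^ c) | (0 & a))   [cost 15]

(1) (c & 1)  =[and_true →]=  c    ⊢ ((a ^ (((c & 1) | c) | (c & 1))) | (a & 0))
(2) (c & 1)  =[and_true →]=  c    ⊢ ((a ^ ((c | c) | (c & 1))) | (a & 0))
(3) (c & 1)  =[and_true →]=  c    ⊢ ((a ^ ((c | c) | c)) | (a & 0))
(4) (c | c)  =[or_idem →]=  c    ⊢ ((a ^ (c | c)) | (a & 0))
(5) (a & 0)  =[and_comm →]=  (0 & a)    ⊢ ((a ^ (c | c)) | (0 & a))
(6) (c | c)  =[or_idem →]=  c    ⊢ cost 15, within 15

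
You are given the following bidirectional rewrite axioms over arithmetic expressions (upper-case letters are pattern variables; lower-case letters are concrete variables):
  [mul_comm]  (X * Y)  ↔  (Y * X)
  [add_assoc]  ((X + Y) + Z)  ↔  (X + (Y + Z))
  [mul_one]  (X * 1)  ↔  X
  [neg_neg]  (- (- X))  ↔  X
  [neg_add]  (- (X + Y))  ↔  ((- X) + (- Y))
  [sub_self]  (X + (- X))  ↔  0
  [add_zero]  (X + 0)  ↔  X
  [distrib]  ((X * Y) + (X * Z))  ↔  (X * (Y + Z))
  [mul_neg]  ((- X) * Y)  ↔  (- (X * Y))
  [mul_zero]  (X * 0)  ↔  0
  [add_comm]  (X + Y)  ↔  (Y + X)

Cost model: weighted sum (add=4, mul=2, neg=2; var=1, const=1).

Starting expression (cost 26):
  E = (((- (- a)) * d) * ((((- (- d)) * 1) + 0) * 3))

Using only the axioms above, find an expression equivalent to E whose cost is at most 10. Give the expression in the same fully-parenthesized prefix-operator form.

((a * d) * (d * 3))   [cost 10]

1. [mul_one →] ((- (- d)) * 1)  →  (- (- d));  E = (((- (- a)) * d) * (((- (- d)) + 0) * 3))
2. [neg_neg →] (- (- d))  →  d;  E = (((- (- a)) * d) * ((d + 0) * 3))
3. [add_zero →] (d + 0)  →  d;  E = (((- (- a)) * d) * (d * 3))
4. [neg_neg →] (- (- a))  →  a;  cost 10 ≤ 10, done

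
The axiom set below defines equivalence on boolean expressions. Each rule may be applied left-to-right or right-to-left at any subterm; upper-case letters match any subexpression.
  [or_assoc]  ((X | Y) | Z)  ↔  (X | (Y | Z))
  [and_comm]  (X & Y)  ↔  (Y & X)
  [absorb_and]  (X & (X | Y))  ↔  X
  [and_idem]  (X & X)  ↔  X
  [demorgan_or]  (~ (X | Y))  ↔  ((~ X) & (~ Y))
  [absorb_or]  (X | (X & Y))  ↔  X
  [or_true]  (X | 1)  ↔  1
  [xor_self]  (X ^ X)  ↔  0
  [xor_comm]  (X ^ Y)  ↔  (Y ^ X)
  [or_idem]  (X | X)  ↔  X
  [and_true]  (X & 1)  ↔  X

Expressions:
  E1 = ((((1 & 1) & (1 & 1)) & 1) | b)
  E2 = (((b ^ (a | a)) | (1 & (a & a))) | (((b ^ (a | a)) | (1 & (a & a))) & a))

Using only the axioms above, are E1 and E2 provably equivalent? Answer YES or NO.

Every axiom is a valid identity, so a rewrite proof would force E1 and E2 to agree under every assignment.
At a=0, b=0: E1 = 1 but E2 = 0; they differ, so no derivation exists.

NO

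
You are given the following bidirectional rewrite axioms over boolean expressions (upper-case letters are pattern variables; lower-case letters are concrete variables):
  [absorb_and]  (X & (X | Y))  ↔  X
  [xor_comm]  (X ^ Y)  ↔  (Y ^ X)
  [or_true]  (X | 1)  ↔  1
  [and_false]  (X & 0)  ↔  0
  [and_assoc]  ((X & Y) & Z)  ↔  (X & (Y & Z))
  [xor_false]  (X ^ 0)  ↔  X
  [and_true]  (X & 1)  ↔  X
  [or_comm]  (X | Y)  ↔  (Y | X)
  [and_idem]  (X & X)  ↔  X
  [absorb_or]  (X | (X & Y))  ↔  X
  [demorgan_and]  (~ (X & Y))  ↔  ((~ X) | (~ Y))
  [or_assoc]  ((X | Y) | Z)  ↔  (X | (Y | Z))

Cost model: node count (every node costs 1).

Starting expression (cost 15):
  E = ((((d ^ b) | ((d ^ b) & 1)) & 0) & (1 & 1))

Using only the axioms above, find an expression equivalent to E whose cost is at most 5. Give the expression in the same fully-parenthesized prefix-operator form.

1. [and_true →] (1 & 1)  →  1;  E = ((((d ^ b) | ((d ^ b) & 1)) & 0) & 1)
2. [and_true →] ((((d ^ b) | ((d ^ b) & 1)) & 0) & 1)  →  (((d ^ b) | ((d ^ b) & 1)) & 0)
3. [absorb_or →] ((d ^ b) | ((d ^ b) & 1))  →  (d ^ b);  cost 5 ≤ 5, done

((d ^ b) & 0)   [cost 5]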